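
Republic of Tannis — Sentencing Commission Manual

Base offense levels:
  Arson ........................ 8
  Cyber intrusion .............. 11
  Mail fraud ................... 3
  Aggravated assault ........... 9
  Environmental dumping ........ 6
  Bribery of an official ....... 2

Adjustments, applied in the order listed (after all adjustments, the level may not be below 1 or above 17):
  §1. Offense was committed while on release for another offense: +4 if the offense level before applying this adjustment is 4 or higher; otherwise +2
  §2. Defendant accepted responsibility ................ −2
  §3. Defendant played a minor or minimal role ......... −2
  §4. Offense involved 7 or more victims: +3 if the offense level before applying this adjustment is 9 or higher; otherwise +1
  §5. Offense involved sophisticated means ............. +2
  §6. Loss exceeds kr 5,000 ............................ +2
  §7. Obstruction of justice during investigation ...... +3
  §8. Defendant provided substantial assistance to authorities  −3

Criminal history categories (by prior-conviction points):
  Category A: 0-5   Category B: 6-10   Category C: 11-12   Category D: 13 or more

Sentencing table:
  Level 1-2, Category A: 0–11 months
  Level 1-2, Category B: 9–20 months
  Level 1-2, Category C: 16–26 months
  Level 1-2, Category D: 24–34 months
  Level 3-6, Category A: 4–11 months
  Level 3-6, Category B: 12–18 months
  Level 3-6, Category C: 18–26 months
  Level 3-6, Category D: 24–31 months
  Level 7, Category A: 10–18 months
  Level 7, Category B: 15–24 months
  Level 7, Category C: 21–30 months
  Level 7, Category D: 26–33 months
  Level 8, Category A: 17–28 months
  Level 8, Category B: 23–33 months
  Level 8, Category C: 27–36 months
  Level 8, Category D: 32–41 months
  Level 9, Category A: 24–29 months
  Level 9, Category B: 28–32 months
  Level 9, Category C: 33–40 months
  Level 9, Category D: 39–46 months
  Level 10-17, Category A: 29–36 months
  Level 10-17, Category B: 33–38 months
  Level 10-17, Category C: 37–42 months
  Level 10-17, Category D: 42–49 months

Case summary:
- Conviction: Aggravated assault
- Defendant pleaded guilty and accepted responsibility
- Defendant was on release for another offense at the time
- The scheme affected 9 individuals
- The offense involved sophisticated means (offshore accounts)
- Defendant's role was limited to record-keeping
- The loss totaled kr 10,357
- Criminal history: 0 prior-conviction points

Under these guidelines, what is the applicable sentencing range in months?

Base offense level for aggravated assault: 9.
§1 applies (level before this adjustment is 9 ≥ 4, so +4): 9 + 4 = 13.
§2 applies: 13 − 2 = 11.
§3 applies: 11 − 2 = 9.
§4 applies (level before this adjustment is 9 ≥ 9, so +3): 9 + 3 = 12.
§5 applies: 12 + 2 = 14.
§6 applies: 14 + 2 = 16.
§7 does not apply.
Final offense level: 16.
Criminal history: 0 prior points → Category A (0-5).
Level 16 falls in the 10-17 band.
Grid: Level 10-17 × Category A = 29-36 months.

29-36 months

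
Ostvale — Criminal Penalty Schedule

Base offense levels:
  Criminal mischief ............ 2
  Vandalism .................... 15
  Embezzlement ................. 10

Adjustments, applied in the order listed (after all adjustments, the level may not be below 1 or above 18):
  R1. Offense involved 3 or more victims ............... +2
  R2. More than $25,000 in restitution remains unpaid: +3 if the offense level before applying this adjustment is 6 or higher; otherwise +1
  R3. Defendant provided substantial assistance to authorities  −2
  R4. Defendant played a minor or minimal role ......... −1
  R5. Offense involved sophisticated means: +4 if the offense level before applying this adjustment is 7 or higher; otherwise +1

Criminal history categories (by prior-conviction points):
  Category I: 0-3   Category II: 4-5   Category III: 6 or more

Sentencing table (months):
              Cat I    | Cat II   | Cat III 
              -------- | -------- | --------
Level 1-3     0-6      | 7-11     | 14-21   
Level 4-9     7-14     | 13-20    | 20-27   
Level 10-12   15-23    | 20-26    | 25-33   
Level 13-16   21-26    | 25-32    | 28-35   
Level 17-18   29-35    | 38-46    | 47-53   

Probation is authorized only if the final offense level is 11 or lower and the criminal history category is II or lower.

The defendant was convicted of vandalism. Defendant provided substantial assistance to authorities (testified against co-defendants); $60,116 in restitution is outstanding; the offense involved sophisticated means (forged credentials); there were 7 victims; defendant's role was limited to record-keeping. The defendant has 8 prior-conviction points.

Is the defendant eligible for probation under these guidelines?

Base offense level for vandalism: 15.
R1 applies: 15 + 2 = 17.
R2 applies (level before this adjustment is 17 ≥ 6, so +3): 17 + 3 = 20.
R3 applies: 20 − 2 = 18.
R4 applies: 18 − 1 = 17.
R5 applies (level before this adjustment is 17 ≥ 7, so +4): 17 + 4 = 21.
Level 21 exceeds the maximum of 18; capped at 18.
Final offense level: 18.
Criminal history: 8 prior points → Category III (6+).
Level 18 falls in the 17-18 band.
Grid: Level 17-18 × Category III = 47-53 months.
Probation check: level 18 > 11 and category III > II → not eligible.

No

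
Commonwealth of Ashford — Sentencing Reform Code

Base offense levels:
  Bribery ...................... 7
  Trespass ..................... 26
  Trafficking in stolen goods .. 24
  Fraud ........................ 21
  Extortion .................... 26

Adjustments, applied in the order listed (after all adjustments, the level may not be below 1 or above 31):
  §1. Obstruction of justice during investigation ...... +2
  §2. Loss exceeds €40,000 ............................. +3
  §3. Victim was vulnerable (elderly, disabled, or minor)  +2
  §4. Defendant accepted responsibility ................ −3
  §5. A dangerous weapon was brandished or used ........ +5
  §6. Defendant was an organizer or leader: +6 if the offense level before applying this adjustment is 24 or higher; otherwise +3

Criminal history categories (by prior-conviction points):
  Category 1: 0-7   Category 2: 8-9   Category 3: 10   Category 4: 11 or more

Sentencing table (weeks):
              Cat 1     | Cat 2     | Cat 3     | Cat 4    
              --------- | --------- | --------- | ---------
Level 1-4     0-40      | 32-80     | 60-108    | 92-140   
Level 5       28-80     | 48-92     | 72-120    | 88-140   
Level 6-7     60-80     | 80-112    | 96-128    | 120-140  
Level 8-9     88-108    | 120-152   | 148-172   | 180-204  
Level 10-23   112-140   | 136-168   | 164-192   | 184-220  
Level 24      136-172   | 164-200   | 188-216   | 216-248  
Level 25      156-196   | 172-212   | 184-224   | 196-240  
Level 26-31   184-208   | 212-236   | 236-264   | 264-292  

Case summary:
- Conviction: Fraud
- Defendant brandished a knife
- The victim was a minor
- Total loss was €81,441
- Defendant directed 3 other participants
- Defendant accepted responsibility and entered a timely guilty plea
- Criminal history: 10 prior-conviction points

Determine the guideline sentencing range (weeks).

Base offense level for fraud: 21.
§1 does not apply.
§2 applies: 21 + 3 = 24.
§3 applies: 24 + 2 = 26.
§4 applies: 26 − 3 = 23.
§5 applies: 23 + 5 = 28.
§6 applies (level before this adjustment is 28 ≥ 24, so +6): 28 + 6 = 34.
Level 34 exceeds the maximum of 31; capped at 31.
Final offense level: 31.
Criminal history: 10 prior points → Category 3 (10).
Level 31 falls in the 26-31 band.
Grid: Level 26-31 × Category 3 = 236-264 weeks.

236-264 weeks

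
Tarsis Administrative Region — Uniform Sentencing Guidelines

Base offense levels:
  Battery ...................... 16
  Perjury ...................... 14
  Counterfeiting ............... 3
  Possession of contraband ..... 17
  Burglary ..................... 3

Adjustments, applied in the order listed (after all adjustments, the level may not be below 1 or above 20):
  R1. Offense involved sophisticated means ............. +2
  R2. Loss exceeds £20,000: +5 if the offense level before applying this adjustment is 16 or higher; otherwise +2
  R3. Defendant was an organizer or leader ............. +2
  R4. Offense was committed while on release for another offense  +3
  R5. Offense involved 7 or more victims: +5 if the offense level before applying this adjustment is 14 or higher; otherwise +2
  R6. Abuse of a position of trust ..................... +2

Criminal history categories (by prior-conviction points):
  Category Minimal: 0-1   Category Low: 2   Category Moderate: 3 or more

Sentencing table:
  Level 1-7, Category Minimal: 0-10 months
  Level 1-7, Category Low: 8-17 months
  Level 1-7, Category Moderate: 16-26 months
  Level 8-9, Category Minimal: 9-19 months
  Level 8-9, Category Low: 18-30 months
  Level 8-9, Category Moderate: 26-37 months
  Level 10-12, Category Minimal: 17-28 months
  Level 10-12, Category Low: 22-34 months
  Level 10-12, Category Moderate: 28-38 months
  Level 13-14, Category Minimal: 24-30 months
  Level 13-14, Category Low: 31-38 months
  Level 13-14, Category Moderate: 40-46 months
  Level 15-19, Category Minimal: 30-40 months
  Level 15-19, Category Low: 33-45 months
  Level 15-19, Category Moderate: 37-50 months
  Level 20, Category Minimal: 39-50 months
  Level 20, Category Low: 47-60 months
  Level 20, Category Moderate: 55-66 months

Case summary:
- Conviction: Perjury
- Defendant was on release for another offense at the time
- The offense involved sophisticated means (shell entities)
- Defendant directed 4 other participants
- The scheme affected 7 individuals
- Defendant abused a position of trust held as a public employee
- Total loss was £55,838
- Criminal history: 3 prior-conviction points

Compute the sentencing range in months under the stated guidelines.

Base offense level for perjury: 14.
R1 applies: 14 + 2 = 16.
R2 applies (level before this adjustment is 16 ≥ 16, so +5): 16 + 5 = 21.
R3 applies: 21 + 2 = 23.
R4 applies: 23 + 3 = 26.
R5 applies (level before this adjustment is 26 ≥ 14, so +5): 26 + 5 = 31.
R6 applies: 31 + 2 = 33.
Level 33 exceeds the maximum of 20; capped at 20.
Final offense level: 20.
Criminal history: 3 prior points → Category Moderate (3+).
Level 20 falls in the 20 band.
Grid: Level 20 × Category Moderate = 55-66 months.

55-66 months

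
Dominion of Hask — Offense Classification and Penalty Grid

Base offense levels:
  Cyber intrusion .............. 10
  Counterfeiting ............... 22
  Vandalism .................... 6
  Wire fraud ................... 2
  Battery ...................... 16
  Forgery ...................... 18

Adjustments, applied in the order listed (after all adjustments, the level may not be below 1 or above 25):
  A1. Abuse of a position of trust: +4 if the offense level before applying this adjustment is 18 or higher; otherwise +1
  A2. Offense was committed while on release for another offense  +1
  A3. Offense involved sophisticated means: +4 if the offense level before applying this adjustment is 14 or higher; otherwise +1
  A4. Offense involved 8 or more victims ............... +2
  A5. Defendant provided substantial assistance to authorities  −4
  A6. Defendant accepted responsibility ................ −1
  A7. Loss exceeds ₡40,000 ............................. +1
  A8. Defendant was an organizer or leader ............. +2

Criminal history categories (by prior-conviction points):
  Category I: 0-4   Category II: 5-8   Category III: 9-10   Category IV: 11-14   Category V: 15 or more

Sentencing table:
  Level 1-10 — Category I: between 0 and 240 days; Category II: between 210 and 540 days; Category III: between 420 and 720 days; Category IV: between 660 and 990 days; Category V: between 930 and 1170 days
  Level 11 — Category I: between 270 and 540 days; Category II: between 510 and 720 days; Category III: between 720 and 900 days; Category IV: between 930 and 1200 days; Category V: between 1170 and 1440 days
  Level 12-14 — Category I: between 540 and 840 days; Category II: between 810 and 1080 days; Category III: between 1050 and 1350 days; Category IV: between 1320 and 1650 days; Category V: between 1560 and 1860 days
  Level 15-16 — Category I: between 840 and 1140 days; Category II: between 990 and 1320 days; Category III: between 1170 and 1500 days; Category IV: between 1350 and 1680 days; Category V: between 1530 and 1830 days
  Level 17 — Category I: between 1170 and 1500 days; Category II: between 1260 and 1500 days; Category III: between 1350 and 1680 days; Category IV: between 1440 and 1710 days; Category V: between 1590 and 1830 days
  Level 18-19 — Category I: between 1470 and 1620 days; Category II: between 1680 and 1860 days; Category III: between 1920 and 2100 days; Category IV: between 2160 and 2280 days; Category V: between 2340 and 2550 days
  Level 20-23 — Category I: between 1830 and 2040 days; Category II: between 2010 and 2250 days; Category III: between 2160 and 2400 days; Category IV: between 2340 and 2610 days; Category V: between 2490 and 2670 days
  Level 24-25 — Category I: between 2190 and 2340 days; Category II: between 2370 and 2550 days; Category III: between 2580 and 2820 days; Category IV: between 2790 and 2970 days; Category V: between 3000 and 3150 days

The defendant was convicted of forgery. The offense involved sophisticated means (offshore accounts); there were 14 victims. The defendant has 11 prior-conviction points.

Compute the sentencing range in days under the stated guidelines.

2790-2970 days

Base offense level for forgery: 18.
A1 does not apply.
A2 does not apply.
A3 applies (level before this adjustment is 18 ≥ 14, so +4): 18 + 4 = 22.
A4 applies: 22 + 2 = 24.
A5 does not apply.
A7 does not apply.
Final offense level: 24.
Criminal history: 11 prior points → Category IV (11-14).
Level 24 falls in the 24-25 band.
Grid: Level 24-25 × Category IV = 2790-2970 days.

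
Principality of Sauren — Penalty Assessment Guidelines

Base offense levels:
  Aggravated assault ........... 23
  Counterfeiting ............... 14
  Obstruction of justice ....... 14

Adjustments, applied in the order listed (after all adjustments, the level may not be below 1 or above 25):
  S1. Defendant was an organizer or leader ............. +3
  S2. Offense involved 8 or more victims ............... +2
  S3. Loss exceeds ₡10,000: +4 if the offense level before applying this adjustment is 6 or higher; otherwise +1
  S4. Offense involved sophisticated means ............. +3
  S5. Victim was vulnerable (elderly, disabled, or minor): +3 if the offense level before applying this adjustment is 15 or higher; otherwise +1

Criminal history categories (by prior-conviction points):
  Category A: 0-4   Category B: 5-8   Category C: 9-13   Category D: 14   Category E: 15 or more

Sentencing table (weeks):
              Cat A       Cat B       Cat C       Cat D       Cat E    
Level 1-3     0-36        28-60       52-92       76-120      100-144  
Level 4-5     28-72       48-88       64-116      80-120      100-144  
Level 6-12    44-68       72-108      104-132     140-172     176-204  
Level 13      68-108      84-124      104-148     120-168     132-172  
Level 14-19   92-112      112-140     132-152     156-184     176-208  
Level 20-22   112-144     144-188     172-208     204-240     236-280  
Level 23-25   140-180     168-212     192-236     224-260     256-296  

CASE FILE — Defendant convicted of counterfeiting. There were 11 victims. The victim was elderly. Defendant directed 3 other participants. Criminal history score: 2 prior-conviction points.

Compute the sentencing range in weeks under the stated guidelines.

112-144 weeks

Base offense level for counterfeiting: 14.
S1 applies: 14 + 3 = 17.
S2 applies: 17 + 2 = 19.
S3 does not apply.
S5 applies (level before this adjustment is 19 ≥ 15, so +3): 19 + 3 = 22.
Final offense level: 22.
Criminal history: 2 prior points → Category A (0-4).
Level 22 falls in the 20-22 band.
Grid: Level 20-22 × Category A = 112-144 weeks.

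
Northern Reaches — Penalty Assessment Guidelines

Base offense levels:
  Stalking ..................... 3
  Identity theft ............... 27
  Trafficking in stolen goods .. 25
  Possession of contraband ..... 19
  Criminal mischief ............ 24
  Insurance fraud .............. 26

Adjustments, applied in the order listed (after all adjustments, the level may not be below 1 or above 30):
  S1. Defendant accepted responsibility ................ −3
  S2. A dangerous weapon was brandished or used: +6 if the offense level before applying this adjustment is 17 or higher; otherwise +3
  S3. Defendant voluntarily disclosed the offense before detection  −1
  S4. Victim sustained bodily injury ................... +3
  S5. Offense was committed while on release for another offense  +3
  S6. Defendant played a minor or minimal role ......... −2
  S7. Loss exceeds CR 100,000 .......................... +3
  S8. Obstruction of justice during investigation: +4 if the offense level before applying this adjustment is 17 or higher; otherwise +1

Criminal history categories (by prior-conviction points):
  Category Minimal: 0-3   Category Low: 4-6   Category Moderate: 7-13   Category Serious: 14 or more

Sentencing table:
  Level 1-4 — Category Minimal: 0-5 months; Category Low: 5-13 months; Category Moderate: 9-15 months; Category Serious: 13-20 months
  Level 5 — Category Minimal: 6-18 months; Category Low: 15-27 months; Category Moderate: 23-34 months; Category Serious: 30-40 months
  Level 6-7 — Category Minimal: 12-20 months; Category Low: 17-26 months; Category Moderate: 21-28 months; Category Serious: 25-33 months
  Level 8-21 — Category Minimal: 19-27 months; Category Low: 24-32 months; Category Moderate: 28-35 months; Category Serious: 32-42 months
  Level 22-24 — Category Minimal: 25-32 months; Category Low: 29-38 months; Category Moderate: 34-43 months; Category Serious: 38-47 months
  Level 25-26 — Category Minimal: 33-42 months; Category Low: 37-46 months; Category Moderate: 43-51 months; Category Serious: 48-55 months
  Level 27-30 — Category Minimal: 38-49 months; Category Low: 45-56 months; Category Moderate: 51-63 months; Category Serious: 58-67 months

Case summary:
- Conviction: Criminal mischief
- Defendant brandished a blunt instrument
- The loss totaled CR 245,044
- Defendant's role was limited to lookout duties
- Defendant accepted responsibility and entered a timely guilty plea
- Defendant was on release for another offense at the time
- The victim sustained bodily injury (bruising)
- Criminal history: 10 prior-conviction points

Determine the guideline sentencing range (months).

51-63 months

Base offense level for criminal mischief: 24.
S1 applies: 24 − 3 = 21.
S2 applies (level before this adjustment is 21 ≥ 17, so +6): 21 + 6 = 27.
S3 does not apply.
S4 applies: 27 + 3 = 30.
S5 applies: 30 + 3 = 33.
S6 applies: 33 − 2 = 31.
S7 applies: 31 + 3 = 34.
Level 34 exceeds the maximum of 30; capped at 30.
Final offense level: 30.
Criminal history: 10 prior points → Category Moderate (7-13).
Level 30 falls in the 27-30 band.
Grid: Level 27-30 × Category Moderate = 51-63 months.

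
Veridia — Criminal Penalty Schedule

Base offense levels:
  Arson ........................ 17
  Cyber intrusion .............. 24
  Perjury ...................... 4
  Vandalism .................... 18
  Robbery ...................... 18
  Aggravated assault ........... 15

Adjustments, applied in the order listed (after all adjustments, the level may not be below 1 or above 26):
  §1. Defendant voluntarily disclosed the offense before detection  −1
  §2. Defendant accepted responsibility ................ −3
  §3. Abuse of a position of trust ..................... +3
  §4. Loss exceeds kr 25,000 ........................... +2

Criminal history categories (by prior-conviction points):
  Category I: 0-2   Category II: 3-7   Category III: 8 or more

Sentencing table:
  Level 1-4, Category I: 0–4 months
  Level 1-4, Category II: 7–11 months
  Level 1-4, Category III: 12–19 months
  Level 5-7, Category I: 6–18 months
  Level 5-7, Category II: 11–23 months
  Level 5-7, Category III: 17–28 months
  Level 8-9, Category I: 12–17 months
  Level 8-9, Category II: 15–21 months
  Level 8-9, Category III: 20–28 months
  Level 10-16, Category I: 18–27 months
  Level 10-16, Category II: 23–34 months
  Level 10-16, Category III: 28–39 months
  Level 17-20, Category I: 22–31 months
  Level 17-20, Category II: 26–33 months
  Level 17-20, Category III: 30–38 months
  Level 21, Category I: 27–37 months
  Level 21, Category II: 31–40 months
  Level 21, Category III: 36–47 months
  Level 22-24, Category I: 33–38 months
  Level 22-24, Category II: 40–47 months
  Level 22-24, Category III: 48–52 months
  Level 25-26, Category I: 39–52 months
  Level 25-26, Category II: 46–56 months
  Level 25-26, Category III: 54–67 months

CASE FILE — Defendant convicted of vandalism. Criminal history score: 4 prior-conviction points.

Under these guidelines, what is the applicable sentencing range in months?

Base offense level for vandalism: 18.
Final offense level: 18.
Criminal history: 4 prior points → Category II (3-7).
Level 18 falls in the 17-20 band.
Grid: Level 17-20 × Category II = 26-33 months.

26-33 months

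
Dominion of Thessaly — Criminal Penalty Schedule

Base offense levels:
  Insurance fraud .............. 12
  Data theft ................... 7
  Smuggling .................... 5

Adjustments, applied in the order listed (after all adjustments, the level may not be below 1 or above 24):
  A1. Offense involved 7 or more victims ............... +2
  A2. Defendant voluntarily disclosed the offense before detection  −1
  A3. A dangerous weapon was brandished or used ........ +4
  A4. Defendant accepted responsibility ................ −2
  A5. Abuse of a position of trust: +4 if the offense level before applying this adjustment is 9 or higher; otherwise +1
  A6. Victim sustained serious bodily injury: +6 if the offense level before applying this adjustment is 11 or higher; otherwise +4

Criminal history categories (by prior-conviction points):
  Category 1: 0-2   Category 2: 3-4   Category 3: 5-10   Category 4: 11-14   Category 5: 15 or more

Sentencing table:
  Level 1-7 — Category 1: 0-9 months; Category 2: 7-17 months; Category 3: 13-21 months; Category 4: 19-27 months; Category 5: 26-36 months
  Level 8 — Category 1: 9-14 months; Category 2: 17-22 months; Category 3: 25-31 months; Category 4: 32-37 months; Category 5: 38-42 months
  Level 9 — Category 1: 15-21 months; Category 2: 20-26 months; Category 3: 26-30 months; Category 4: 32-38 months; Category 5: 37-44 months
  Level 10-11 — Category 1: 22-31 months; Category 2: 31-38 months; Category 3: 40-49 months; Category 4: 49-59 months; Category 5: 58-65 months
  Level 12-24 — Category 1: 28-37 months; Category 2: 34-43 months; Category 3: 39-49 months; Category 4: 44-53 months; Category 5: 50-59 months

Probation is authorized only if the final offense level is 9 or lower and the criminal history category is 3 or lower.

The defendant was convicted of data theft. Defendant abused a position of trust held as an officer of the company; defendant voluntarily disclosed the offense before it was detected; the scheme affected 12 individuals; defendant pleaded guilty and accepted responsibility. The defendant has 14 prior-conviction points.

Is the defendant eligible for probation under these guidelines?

Base offense level for data theft: 7.
A1 applies: 7 + 2 = 9.
A2 applies: 9 − 1 = 8.
A4 applies: 8 − 2 = 6.
A5 applies (level before this adjustment is 6 < 9, so +1): 6 + 1 = 7.
Final offense level: 7.
Criminal history: 14 prior points → Category 4 (11-14).
Level 7 falls in the 1-7 band.
Grid: Level 1-7 × Category 4 = 19-27 months.
Probation check: level 7 ≤ 9 and category 4 > 3 → not eligible.

No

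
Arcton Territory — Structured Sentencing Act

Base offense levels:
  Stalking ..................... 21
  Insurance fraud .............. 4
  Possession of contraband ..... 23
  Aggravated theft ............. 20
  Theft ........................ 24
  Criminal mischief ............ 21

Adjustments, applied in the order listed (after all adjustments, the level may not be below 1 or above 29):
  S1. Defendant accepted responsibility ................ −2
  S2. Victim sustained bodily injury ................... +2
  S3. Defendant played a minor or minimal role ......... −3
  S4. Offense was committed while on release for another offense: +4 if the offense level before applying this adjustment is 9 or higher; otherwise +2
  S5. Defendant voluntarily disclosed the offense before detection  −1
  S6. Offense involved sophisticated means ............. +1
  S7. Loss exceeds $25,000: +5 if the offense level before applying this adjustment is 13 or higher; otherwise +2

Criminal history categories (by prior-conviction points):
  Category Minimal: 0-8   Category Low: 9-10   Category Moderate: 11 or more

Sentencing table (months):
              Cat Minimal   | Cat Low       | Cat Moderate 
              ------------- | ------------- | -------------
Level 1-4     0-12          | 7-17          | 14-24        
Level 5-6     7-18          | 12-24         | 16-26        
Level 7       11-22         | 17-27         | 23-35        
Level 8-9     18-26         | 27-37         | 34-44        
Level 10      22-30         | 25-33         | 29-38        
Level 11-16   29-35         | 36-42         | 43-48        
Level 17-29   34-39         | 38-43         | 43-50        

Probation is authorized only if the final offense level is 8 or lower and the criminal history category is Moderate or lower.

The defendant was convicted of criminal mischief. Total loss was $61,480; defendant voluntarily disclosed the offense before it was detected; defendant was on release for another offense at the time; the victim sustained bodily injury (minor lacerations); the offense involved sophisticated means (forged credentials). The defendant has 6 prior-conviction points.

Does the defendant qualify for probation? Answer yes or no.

Base offense level for criminal mischief: 21.
S1 does not apply.
S2 applies: 21 + 2 = 23.
S3 does not apply.
S4 applies (level before this adjustment is 23 ≥ 9, so +4): 23 + 4 = 27.
S5 applies: 27 − 1 = 26.
S6 applies: 26 + 1 = 27.
S7 applies (level before this adjustment is 27 ≥ 13, so +5): 27 + 5 = 32.
Level 32 exceeds the maximum of 29; capped at 29.
Final offense level: 29.
Criminal history: 6 prior points → Category Minimal (0-8).
Level 29 falls in the 17-29 band.
Grid: Level 17-29 × Category Minimal = 34-39 months.
Probation check: level 29 > 8 and category Minimal ≤ Moderate → not eligible.

No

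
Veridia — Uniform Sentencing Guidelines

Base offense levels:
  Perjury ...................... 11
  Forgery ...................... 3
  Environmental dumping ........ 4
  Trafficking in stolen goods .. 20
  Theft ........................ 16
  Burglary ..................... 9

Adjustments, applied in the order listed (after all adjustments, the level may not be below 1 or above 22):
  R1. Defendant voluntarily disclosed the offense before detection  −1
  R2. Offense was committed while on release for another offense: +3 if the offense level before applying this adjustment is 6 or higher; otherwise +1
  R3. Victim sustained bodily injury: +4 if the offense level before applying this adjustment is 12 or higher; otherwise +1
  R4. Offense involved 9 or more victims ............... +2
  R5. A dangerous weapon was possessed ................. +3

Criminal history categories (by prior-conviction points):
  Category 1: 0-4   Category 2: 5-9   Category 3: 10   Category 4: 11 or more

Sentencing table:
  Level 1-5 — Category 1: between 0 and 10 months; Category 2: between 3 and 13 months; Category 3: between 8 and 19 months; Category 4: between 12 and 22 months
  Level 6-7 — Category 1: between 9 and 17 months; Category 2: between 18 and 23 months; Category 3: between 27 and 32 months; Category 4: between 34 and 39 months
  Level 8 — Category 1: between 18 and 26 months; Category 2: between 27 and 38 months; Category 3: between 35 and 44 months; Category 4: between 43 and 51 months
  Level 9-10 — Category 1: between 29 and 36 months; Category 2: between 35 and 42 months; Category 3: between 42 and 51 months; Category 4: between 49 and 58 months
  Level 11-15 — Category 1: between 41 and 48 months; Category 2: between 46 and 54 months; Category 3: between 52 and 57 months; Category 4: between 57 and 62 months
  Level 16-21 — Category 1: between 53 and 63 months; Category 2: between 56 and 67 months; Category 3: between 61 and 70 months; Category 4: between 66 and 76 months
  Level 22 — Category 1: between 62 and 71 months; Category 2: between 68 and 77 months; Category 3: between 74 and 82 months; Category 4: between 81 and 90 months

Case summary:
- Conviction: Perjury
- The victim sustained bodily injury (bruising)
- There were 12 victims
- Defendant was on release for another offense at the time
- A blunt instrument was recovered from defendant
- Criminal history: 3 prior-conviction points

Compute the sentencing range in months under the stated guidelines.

Base offense level for perjury: 11.
R1 does not apply.
R2 applies (level before this adjustment is 11 ≥ 6, so +3): 11 + 3 = 14.
R3 applies (level before this adjustment is 14 ≥ 12, so +4): 14 + 4 = 18.
R4 applies: 18 + 2 = 20.
R5 applies: 20 + 3 = 23.
Level 23 exceeds the maximum of 22; capped at 22.
Final offense level: 22.
Criminal history: 3 prior points → Category 1 (0-4).
Level 22 falls in the 22 band.
Grid: Level 22 × Category 1 = 62-71 months.

62-71 months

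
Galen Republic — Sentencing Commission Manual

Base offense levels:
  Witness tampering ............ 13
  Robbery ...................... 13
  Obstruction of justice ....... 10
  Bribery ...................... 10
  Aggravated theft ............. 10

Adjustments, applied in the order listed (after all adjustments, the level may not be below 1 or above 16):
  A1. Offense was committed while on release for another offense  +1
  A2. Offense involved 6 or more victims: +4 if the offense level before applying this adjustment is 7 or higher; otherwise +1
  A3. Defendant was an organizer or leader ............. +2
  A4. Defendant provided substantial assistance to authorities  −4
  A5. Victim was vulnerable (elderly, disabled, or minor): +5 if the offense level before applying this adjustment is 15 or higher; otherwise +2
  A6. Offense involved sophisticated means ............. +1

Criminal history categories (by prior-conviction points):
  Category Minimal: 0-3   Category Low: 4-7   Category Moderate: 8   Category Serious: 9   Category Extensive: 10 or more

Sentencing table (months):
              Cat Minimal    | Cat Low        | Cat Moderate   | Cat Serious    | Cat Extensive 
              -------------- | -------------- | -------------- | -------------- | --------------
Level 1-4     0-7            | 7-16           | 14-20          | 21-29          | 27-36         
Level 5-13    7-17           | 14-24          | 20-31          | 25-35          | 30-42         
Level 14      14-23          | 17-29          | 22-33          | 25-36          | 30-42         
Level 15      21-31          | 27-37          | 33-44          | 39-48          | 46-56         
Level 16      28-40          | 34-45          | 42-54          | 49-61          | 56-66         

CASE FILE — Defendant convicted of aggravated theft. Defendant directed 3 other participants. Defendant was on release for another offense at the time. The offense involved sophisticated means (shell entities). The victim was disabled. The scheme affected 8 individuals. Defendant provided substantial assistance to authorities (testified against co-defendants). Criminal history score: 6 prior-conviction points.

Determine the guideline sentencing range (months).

Base offense level for aggravated theft: 10.
A1 applies: 10 + 1 = 11.
A2 applies (level before this adjustment is 11 ≥ 7, so +4): 11 + 4 = 15.
A3 applies: 15 + 2 = 17.
A4 applies: 17 − 4 = 13.
A5 applies (level before this adjustment is 13 < 15, so +2): 13 + 2 = 15.
A6 applies: 15 + 1 = 16.
Final offense level: 16.
Criminal history: 6 prior points → Category Low (4-7).
Level 16 falls in the 16 band.
Grid: Level 16 × Category Low = 34-45 months.

34-45 months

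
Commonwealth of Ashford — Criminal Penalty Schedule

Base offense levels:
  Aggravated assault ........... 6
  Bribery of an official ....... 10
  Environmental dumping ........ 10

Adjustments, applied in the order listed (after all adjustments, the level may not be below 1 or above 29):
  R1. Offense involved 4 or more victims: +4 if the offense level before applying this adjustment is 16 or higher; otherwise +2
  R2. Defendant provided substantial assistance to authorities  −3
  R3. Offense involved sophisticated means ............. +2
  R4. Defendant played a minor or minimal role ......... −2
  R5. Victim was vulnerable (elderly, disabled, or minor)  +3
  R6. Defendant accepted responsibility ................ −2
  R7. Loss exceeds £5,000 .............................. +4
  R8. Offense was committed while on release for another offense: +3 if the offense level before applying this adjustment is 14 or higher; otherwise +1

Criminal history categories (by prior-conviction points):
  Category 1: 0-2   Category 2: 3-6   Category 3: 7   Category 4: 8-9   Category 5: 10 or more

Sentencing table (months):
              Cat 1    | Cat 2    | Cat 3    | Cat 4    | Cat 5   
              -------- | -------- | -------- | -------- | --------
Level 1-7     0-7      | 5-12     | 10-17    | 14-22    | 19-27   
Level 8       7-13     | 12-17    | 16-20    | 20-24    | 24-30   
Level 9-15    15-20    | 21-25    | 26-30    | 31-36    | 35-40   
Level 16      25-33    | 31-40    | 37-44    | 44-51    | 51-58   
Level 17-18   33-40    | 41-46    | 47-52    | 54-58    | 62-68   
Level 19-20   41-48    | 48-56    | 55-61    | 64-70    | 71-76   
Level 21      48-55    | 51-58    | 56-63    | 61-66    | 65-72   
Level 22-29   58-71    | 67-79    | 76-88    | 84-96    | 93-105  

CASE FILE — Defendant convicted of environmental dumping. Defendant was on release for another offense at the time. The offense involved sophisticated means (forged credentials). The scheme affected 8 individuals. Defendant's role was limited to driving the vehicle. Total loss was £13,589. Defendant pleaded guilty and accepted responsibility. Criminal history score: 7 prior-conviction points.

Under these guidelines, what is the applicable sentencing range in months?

47-52 months

Base offense level for environmental dumping: 10.
R1 applies (level before this adjustment is 10 < 16, so +2): 10 + 2 = 12.
R3 applies: 12 + 2 = 14.
R4 applies: 14 − 2 = 12.
R5 does not apply.
R6 applies: 12 − 2 = 10.
R7 applies: 10 + 4 = 14.
R8 applies (level before this adjustment is 14 ≥ 14, so +3): 14 + 3 = 17.
Final offense level: 17.
Criminal history: 7 prior points → Category 3 (7).
Level 17 falls in the 17-18 band.
Grid: Level 17-18 × Category 3 = 47-52 months.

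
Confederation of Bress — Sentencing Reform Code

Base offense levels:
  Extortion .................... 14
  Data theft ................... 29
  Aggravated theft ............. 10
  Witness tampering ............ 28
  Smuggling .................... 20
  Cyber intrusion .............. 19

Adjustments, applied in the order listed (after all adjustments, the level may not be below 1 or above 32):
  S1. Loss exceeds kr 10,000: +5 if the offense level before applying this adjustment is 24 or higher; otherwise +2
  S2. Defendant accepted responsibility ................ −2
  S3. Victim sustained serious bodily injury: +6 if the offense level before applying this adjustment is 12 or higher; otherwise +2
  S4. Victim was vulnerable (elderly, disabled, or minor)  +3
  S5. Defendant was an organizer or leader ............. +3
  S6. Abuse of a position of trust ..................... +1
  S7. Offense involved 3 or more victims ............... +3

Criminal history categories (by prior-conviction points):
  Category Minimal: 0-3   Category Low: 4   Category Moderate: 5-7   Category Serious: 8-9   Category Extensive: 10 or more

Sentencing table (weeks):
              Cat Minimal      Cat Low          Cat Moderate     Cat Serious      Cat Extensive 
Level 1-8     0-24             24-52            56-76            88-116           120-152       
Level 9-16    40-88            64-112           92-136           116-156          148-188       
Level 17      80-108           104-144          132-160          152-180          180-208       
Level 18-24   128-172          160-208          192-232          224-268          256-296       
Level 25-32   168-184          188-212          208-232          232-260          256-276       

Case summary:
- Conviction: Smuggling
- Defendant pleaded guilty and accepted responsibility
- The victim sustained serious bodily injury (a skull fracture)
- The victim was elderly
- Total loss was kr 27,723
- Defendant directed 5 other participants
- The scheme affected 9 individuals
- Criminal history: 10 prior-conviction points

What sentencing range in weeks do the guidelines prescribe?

256-276 weeks

Base offense level for smuggling: 20.
S1 applies (level before this adjustment is 20 < 24, so +2): 20 + 2 = 22.
S2 applies: 22 − 2 = 20.
S3 applies (level before this adjustment is 20 ≥ 12, so +6): 20 + 6 = 26.
S4 applies: 26 + 3 = 29.
S5 applies: 29 + 3 = 32.
S6 does not apply.
S7 applies: 32 + 3 = 35.
Level 35 exceeds the maximum of 32; capped at 32.
Final offense level: 32.
Criminal history: 10 prior points → Category Extensive (10+).
Level 32 falls in the 25-32 band.
Grid: Level 25-32 × Category Extensive = 256-276 weeks.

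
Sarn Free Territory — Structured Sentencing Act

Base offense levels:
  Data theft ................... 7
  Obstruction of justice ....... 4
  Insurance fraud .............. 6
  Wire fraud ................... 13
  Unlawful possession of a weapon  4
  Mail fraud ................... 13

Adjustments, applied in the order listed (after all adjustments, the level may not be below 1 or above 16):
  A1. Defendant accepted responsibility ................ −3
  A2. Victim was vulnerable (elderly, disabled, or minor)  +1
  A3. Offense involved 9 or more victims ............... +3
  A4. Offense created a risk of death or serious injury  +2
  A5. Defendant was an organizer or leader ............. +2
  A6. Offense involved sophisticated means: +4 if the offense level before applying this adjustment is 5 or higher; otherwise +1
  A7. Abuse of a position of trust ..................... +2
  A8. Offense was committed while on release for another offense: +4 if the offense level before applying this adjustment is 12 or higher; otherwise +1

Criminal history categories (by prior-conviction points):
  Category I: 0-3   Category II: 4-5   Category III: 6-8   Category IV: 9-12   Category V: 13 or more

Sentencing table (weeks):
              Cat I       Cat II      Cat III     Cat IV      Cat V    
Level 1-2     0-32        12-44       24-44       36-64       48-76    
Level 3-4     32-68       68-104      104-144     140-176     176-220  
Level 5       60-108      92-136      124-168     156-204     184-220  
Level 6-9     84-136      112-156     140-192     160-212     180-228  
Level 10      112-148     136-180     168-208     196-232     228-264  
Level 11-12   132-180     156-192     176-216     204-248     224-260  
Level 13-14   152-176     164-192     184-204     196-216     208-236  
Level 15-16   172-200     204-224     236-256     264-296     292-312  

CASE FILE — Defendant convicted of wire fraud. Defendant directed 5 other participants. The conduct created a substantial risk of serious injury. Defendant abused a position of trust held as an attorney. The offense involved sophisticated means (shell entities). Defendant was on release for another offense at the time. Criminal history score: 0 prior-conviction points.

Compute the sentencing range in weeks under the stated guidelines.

172-200 weeks

Base offense level for wire fraud: 13.
A1 does not apply.
A4 applies: 13 + 2 = 15.
A5 applies: 15 + 2 = 17.
A6 applies (level before this adjustment is 17 ≥ 5, so +4): 17 + 4 = 21.
A7 applies: 21 + 2 = 23.
A8 applies (level before this adjustment is 23 ≥ 12, so +4): 23 + 4 = 27.
Level 27 exceeds the maximum of 16; capped at 16.
Final offense level: 16.
Criminal history: 0 prior points → Category I (0-3).
Level 16 falls in the 15-16 band.
Grid: Level 15-16 × Category I = 172-200 weeks.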